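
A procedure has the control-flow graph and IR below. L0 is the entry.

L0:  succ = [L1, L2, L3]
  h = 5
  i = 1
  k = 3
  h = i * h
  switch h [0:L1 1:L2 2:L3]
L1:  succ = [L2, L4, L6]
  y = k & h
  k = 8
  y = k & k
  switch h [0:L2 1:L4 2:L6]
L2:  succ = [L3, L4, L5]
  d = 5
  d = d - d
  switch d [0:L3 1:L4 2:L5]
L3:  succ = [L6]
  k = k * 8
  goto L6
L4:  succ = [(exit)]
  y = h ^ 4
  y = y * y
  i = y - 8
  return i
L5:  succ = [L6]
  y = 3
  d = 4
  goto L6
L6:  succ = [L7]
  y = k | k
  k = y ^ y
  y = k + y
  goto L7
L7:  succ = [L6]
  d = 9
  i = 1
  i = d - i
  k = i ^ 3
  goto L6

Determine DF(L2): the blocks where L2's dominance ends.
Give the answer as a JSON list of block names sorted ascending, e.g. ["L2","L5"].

Answer: ["L3", "L4", "L6"]

Analysis:
idom tree: L1←L0 L2←L0 L3←L0 L4←L0 L5←L2 L6←L0 L7←L6
Dom at joins:
  L2: preds {L0,L1}: {L0} ∩ {L0,L1} = {L0}; idom=L0
  L3: preds {L0,L2}: {L0} ∩ {L0,L2} = {L0}; idom=L0
  L4: preds {L1,L2}: {L0,L1} ∩ {L0,L2} = {L0}; idom=L0
  L6: preds {L1,L3,L5,L7}: {L0,L1} ∩ {L0,L3} ∩ {L0,L2,L5} ∩ {L0,L6,L7} = {L0}; idom=L0

Frontier:
  join L2 pred L0: · stop@L0
  join L2 pred L1: L1 stop@L0
  join L3 pred L0: · stop@L0
  join L3 pred L2: L2 stop@L0
  join L4 pred L1: L1 stop@L0
  join L4 pred L2: L2 stop@L0
  join L6 pred L1: L1 stop@L0
  join L6 pred L3: L3 stop@L0
  join L6 pred L5: L5→L2 stop@L0
  join L6 pred L7: L7→L6 stop@L0
  L0: DF=∅
  L1: DF={L2,L4,L6}
  L2: DF={L3,L4,L6}
  L3: DF={L6}
  L4: DF=∅
  L5: DF={L6}
  L6: DF={L6}
  L7: DF={L6}

DF(L2) = ["L3", "L4", "L6"]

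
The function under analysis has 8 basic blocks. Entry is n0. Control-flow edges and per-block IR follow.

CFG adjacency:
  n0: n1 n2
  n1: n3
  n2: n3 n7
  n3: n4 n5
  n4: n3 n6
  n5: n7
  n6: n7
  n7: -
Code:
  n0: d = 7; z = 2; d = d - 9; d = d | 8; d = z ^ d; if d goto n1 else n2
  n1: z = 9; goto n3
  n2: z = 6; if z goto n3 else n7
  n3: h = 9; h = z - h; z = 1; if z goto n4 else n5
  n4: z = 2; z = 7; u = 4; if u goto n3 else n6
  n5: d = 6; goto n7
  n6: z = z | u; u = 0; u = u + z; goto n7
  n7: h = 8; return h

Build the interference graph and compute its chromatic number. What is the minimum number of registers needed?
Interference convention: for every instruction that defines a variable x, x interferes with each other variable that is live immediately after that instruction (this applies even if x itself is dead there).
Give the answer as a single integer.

Answer: 2

Derivation:
def/use:
  n0 def {d,z} use ∅
  n1 def {z} use ∅
  n2 def {z} use ∅
  n3 def {h,z} use {z}
  n4 def {u,z} use ∅
  n5 def {d} use ∅
  n6 def {u,z} use {u,z}
  n7 def {h} use ∅

Backward fixpoint:
  live n0: ∅→∅
  live n1: ∅→{z}
  live n2: ∅→{z}
  live n3: {z}→∅
  live n4: ∅→{u,z}
  live n5: ∅→∅
  live n6: {u,z}→∅
  live n7: ∅→∅

Interfere edges:
  d — {z}
  h — {z}
  u — {z}
  z — {d,h,u}

Chromatic number:
  clique {d,z} ⇒ need ≥ 2
  2-colouring: c0={z}  c1={d,h,u}
  χ = 2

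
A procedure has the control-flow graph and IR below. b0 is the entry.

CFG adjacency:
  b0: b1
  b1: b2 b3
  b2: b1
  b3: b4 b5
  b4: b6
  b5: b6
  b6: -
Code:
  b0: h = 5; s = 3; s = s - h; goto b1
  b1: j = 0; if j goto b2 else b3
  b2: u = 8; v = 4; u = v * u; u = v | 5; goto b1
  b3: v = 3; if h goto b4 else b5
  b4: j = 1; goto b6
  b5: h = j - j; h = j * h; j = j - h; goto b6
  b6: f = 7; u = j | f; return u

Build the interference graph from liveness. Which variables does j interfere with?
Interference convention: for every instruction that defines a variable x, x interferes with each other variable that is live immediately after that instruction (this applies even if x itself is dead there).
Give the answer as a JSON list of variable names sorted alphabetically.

Block summaries:
  b0: def={h,s} ue=∅
  b1: def={j} ue=∅
  b2: def={u,v} ue=∅
  b3: def={v} ue={h}
  b4: def={j} ue=∅
  b5: def={h,j} ue={j}
  b6: def={f,u} ue={j}

Live sets:
  b0 li=∅ lo={h}
  b1 li={h} lo={h,j}
  b2 li={h} lo={h}
  b3 li={h,j} lo={j}
  b4 li=∅ lo={j}
  b5 li={j} lo={j}
  b6 li={j} lo=∅

Interference:
  f — {j}
  h — {j,s,u,v}
  j — {f,h,v}
  s — {h}
  u — {h,v}
  v — {h,j,u}

N(j) = ["f", "h", "v"]

Answer: ["f", "h", "v"]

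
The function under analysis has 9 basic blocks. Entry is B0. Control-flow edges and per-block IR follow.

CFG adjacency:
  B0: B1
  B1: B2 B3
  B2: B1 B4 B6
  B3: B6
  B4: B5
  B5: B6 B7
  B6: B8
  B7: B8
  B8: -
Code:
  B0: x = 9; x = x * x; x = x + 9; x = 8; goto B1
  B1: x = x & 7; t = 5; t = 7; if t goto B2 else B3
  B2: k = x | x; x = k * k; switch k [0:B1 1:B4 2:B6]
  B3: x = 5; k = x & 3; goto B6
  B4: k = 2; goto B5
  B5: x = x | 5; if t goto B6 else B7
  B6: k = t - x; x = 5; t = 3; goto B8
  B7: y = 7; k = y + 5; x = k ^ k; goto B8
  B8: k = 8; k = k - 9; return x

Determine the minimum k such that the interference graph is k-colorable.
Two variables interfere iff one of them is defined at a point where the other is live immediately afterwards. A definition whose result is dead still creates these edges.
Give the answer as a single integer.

Block summaries:
  B0 def {x} use ∅
  B1 def {t,x} use {x}
  B2 def {k,x} use {x}
  B3 def {k,x} use ∅
  B4 def {k} use ∅
  B5 def {x} use {t,x}
  B6 def {k,t,x} use {t,x}
  B7 def {k,x,y} use ∅
  B8 def {k} use {x}

Backward fixpoint:
  B0 li=∅ lo={x}
  B1 li={x} lo={t,x}
  B2 li={t,x} lo={t,x}
  B3 li={t} lo={t,x}
  B4 li={t,x} lo={t,x}
  B5 li={t,x} lo={t,x}
  B6 li={t,x} lo={x}
  B7 li=∅ lo={x}
  B8 li={x} lo=∅

Conflict graph:
  k↔{t,x}
  t↔{k,x}
  x↔{k,t}
  y↔∅

Colouring:
  clique {k,t,x} ⇒ need ≥ 3
  3-colouring: c0={k,y}  c1={t}  c2={x}
  χ = 3

Answer: 3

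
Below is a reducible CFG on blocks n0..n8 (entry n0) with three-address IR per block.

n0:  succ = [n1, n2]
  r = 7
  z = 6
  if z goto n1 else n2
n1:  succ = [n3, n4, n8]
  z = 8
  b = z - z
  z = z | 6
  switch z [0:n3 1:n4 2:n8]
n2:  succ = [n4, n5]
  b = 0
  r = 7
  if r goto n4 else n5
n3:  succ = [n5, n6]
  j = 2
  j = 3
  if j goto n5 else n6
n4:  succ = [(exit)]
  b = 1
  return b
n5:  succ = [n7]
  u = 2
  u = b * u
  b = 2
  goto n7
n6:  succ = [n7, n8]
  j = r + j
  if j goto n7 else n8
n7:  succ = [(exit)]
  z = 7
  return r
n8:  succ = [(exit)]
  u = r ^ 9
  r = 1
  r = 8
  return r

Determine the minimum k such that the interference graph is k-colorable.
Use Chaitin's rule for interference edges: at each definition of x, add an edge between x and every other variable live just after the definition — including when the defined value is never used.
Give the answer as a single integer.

Block summaries:
  n0: {r,z} / ∅
  n1: {b,z} / ∅
  n2: {b,r} / ∅
  n3: {j} / ∅
  n4: {b} / ∅
  n5: {b,u} / {b}
  n6: {j} / {j,r}
  n7: {z} / {r}
  n8: {r,u} / {r}

Backward fixpoint:
  n0 li=∅ lo={r}
  n1 li={r} lo={b,r}
  n2 li=∅ lo={b,r}
  n3 li={b,r} lo={b,j,r}
  n4 li=∅ lo=∅
  n5 li={b,r} lo={r}
  n6 li={j,r} lo={r}
  n7 li={r} lo=∅
  n8 li={r} lo=∅

Interfere edges:
  b↔{j,r,u,z}
  j↔{b,r}
  r↔{b,j,u,z}
  u↔{b,r}
  z↔{b,r}

Colouring:
  clique {b,j,r} ⇒ need ≥ 3
  3-colouring: c0={b}  c1={r}  c2={j,u,z}
  χ = 3

Answer: 3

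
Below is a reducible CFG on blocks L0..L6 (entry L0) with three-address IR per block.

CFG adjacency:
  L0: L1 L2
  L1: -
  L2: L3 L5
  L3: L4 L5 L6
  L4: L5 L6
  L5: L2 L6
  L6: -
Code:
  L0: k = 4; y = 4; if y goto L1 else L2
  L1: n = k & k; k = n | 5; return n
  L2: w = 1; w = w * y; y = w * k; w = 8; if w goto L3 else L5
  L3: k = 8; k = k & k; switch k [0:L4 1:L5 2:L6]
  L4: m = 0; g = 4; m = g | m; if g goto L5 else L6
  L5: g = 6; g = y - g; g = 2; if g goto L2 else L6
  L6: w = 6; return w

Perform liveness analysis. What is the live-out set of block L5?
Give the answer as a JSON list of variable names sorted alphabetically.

Answer: ["k", "y"]

Analysis:
def/use:
  L0 def {k,y} use ∅
  L1 def {k,n} use {k}
  L2 def {w,y} use {k,y}
  L3 def {k} use ∅
  L4 def {g,m} use ∅
  L5 def {g} use {y}
  L6 def {w} use ∅

Backward fixpoint:
  L0 li=∅ lo={k,y}
  L1 li={k} lo=∅
  L2 li={k,y} lo={k,y}
  L3 li={y} lo={k,y}
  L4 li={k,y} lo={k,y}
  L5 li={k,y} lo={k,y}
  L6 li=∅ lo=∅

live-out(L5) = ["k", "y"]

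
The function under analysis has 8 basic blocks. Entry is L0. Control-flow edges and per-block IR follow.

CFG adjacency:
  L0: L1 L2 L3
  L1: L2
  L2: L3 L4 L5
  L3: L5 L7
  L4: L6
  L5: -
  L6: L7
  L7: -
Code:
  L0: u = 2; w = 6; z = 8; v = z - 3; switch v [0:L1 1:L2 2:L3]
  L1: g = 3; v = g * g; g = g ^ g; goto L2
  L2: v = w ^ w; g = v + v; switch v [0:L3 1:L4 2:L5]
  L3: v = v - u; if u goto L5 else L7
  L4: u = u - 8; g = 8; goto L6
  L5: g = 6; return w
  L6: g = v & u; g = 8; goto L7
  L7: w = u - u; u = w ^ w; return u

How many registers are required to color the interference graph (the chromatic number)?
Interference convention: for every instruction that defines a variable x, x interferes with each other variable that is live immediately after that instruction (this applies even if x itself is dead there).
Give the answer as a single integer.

Per-block:
  L0: def={u,v,w,z} ue=∅
  L1: def={g,v} ue=∅
  L2: def={g,v} ue={w}
  L3: def={v} ue={u,v}
  L4: def={g,u} ue={u}
  L5: def={g} ue={w}
  L6: def={g} ue={u,v}
  L7: def={u,w} ue={u}

Live sets:
  live L0: ∅→{u,v,w}
  live L1: {u,w}→{u,w}
  live L2: {u,w}→{u,v,w}
  live L3: {u,v,w}→{u,w}
  live L4: {u,v}→{u,v}
  live L5: {w}→∅
  live L6: {u,v}→{u}
  live L7: {u}→∅

Conflict graph:
  g↔{u,v,w}
  u↔{g,v,w,z}
  v↔{g,u,w}
  w↔{g,u,v,z}
  z↔{u,w}

Registers:
  lower bound: {g,u,v,w} mutually conflict ⇒ χ ≥ 4
  4-colouring: r0={u}  r1={w}  r2={g,z}  r3={v}
  χ = 4

Answer: 4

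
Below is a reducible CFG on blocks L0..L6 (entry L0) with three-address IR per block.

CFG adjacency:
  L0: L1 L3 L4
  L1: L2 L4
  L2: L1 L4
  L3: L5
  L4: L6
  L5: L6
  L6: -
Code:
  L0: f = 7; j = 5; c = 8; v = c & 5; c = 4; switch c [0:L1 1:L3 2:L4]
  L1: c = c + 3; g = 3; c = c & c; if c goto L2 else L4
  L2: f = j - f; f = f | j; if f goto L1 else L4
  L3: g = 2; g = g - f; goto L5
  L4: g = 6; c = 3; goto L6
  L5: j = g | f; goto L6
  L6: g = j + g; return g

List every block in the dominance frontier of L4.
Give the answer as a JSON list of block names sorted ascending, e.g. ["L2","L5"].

Answer: ["L6"]

Analysis:
idom tree: L1←L0 L2←L1 L3←L0 L4←L0 L5←L3 L6←L0
Dom∩ at merges:
  L1: preds {L0,L2}: {L0} ∩ {L0,L1,L2} = {L0}; idom=L0
  L4: preds {L0,L1,L2}: {L0} ∩ {L0,L1} ∩ {L0,L1,L2} = {L0}; idom=L0
  L6: preds {L4,L5}: {L0,L4} ∩ {L0,L3,L5} = {L0}; idom=L0

Frontier:
  L1←L0: walk · to L0
  L1←L2: walk L2→L1 to L0
  L4←L0: walk · to L0
  L4←L1: walk L1 to L0
  L4←L2: walk L2→L1 to L0
  L6←L4: walk L4 to L0
  L6←L5: walk L5→L3 to L0
  DF(L0)=∅
  DF(L1)={L1,L4}
  DF(L2)={L1,L4}
  DF(L3)={L6}
  DF(L4)={L6}
  DF(L5)={L6}
  DF(L6)=∅

DF(L4) = ["L6"]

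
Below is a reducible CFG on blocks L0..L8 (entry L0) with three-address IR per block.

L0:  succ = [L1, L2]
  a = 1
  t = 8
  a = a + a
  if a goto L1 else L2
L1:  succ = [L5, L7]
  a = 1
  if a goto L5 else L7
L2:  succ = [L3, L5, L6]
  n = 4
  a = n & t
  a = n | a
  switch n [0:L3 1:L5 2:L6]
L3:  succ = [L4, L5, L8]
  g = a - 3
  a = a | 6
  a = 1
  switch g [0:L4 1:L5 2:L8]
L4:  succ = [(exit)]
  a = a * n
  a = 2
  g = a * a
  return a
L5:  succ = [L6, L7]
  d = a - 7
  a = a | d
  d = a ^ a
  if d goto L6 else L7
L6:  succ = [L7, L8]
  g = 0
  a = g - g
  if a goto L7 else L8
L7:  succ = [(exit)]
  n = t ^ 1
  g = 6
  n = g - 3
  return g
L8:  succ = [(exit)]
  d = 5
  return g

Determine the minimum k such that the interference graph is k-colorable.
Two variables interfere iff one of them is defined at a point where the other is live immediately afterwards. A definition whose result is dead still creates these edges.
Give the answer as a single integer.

Answer: 4

Derivation:
Per-block:
  L0 def {a,t} use ∅
  L1 def {a} use ∅
  L2 def {a,n} use {t}
  L3 def {a,g} use {a}
  L4 def {a,g} use {a,n}
  L5 def {a,d} use {a}
  L6 def {a,g} use ∅
  L7 def {g,n} use {t}
  L8 def {d} use {g}

Liveness:
  L0 li=∅ lo={t}
  L1 li={t} lo={a,t}
  L2 li={t} lo={a,n,t}
  L3 li={a,n,t} lo={a,g,n,t}
  L4 li={a,n} lo=∅
  L5 li={a,t} lo={t}
  L6 li={t} lo={g,t}
  L7 li={t} lo=∅
  L8 li={g} lo=∅

Conflict graph:
  a — {d,g,n,t}
  d — {a,g,t}
  g — {a,d,n,t}
  n — {a,g,t}
  t — {a,d,g,n}

Colouring:
  clique {a,d,g,t} ⇒ need ≥ 4
  4-colouring: r0={a}  r1={g}  r2={t}  r3={d,n}
  χ = 4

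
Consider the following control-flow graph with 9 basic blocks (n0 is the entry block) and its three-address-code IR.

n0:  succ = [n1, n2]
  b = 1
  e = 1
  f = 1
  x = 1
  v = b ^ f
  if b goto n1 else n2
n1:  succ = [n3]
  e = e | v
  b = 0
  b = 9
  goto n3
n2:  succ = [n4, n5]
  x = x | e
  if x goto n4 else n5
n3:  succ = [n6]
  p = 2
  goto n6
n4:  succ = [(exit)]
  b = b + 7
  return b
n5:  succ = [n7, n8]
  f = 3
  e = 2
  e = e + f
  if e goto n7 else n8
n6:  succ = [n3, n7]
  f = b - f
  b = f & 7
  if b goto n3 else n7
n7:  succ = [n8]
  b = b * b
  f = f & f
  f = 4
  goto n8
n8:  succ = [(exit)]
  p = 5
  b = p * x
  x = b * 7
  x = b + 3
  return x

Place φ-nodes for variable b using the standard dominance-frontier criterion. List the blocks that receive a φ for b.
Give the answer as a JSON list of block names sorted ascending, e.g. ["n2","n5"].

Answer: ["n3", "n7", "n8"]

Working:
idom tree: n1←n0 n2←n0 n3←n1 n4←n2 n5←n2 n6←n3 n7←n0 n8←n0
Dom at joins:
  n3: preds {n1,n6}: {n0,n1} ∩ {n0,n1,n3,n6} = {n0,n1}; idom=n1
  n7: preds {n5,n6}: {n0,n2,n5} ∩ {n0,n1,n3,n6} = {n0}; idom=n0
  n8: preds {n5,n7}: {n0,n2,n5} ∩ {n0,n7} = {n0}; idom=n0

DF walk-up:
  join n3 pred n1: · stop@n1
  join n3 pred n6: n6→n3 stop@n1
  join n7 pred n5: n5→n2 stop@n0
  join n7 pred n6: n6→n3→n1 stop@n0
  join n8 pred n5: n5→n2 stop@n0
  join n8 pred n7: n7 stop@n0
  n0 → ∅
  n1 → {n7}
  n2 → {n7,n8}
  n3 → {n3,n7}
  n4 → ∅
  n5 → {n7,n8}
  n6 → {n3,n7}
  n7 → {n8}
  n8 → ∅

φ for b: defs {n0,n1,n4,n6,n7,n8}
  DF⁺ = {n3,n7,n8}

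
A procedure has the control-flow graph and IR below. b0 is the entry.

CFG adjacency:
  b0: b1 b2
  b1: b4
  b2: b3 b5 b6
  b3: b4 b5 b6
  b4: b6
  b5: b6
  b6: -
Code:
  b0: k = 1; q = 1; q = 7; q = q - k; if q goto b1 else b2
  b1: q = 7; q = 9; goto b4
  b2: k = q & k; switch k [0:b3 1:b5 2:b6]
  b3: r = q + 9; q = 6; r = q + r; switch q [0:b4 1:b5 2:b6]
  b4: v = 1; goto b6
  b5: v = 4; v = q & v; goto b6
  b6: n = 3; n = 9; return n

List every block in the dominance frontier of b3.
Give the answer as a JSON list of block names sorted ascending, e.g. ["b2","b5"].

Answer: ["b4", "b5", "b6"]

Analysis:
idom tree: b1←b0 b2←b0 b3←b2 b4←b0 b5←b2 b6←b0
Dom at joins:
  b4: preds {b1,b3}: {b0,b1} ∩ {b0,b2,b3} = {b0}; idom=b0
  b5: preds {b2,b3}: {b0,b2} ∩ {b0,b2,b3} = {b0,b2}; idom=b2
  b6: preds {b2,b3,b4,b5}: {b0,b2} ∩ {b0,b2,b3} ∩ {b0,b4} ∩ {b0,b2,b5} = {b0}; idom=b0

DF derivation:
  join b4 pred b1: b1 stop@b0
  join b4 pred b3: b3→b2 stop@b0
  join b5 pred b2: · stop@b2
  join b5 pred b3: b3 stop@b2
  join b6 pred b2: b2 stop@b0
  join b6 pred b3: b3→b2 stop@b0
  join b6 pred b4: b4 stop@b0
  join b6 pred b5: b5→b2 stop@b0
  DF(b0)=∅
  DF(b1)={b4}
  DF(b2)={b4,b6}
  DF(b3)={b4,b5,b6}
  DF(b4)={b6}
  DF(b5)={b6}
  DF(b6)=∅

DF(b3) = ["b4", "b5", "b6"]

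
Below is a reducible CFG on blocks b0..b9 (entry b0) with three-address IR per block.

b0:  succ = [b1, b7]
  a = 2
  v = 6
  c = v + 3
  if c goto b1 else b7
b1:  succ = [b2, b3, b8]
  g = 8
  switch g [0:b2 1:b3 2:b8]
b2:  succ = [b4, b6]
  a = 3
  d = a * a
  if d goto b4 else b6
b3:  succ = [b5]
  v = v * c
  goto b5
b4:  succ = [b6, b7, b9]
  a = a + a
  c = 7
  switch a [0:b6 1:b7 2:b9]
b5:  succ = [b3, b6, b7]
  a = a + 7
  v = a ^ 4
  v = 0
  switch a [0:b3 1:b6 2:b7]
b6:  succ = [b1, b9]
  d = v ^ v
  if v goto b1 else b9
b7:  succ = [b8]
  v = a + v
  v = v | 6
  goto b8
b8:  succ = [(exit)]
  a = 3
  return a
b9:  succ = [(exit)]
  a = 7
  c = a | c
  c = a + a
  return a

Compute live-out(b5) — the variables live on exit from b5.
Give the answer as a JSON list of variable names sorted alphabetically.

Block summaries:
  b0 def {a,c,v} use ∅
  b1 def {g} use ∅
  b2 def {a,d} use ∅
  b3 def {v} use {c,v}
  b4 def {a,c} use {a}
  b5 def {a,v} use {a}
  b6 def {d} use {v}
  b7 def {v} use {a,v}
  b8 def {a} use ∅
  b9 def {a,c} use {c}

Liveness:
  b0: in=∅ out={a,c,v}
  b1: in={a,c,v} out={a,c,v}
  b2: in={c,v} out={a,c,v}
  b3: in={a,c,v} out={a,c}
  b4: in={a,v} out={a,c,v}
  b5: in={a,c} out={a,c,v}
  b6: in={a,c,v} out={a,c,v}
  b7: in={a,v} out=∅
  b8: in=∅ out=∅
  b9: in={c} out=∅

live-out(b5) = ["a", "c", "v"]

Answer: ["a", "c", "v"]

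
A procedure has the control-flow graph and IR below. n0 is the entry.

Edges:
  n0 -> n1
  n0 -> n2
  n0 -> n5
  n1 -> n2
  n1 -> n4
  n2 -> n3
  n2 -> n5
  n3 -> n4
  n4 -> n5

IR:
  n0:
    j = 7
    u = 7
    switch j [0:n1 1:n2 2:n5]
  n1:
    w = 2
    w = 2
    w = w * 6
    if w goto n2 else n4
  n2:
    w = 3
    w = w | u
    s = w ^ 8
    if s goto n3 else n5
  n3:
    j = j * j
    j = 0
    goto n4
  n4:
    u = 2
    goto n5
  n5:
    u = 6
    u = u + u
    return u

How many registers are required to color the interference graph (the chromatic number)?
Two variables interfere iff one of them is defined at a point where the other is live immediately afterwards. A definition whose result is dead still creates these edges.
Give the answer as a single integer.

Block summaries:
  n0: {j,u} / ∅
  n1: {w} / ∅
  n2: {s,w} / {u}
  n3: {j} / {j}
  n4: {u} / ∅
  n5: {u} / ∅

Liveness:
  n0 li=∅ lo={j,u}
  n1 li={j,u} lo={j,u}
  n2 li={j,u} lo={j}
  n3 li={j} lo=∅
  n4 li=∅ lo=∅
  n5 li=∅ lo=∅

Interfere edges:
  j: {s,u,w}
  s: {j}
  u: {j,w}
  w: {j,u}

Colouring:
  clique {j,u,w} ⇒ need ≥ 3
  3-colouring: R0={j}  R1={s,u}  R2={w}
  χ = 3

Answer: 3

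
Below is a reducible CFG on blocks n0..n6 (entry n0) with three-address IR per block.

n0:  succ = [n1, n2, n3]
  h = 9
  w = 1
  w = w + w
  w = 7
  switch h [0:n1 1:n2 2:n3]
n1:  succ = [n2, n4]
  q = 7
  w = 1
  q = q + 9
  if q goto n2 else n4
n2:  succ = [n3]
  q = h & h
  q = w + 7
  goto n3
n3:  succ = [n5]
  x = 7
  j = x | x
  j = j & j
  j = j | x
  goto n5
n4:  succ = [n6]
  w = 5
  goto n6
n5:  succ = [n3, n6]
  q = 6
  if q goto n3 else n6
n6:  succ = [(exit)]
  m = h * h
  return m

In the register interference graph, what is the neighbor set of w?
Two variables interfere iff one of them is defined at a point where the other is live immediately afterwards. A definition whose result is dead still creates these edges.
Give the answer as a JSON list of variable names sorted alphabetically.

Answer: ["h", "q"]

Working:
def/use:
  n0: def={h,w} ue=∅
  n1: def={q,w} ue=∅
  n2: def={q} ue={h,w}
  n3: def={j,x} ue=∅
  n4: def={w} ue=∅
  n5: def={q} ue=∅
  n6: def={m} ue={h}

Backward fixpoint:
  n0: in=∅ out={h,w}
  n1: in={h} out={h,w}
  n2: in={h,w} out={h}
  n3: in={h} out={h}
  n4: in={h} out={h}
  n5: in={h} out={h}
  n6: in={h} out=∅

Conflict graph:
  h — {j,q,w,x}
  j — {h,x}
  m — ∅
  q — {h,w}
  w — {h,q}
  x — {h,j}

N(w) = ["h", "q"]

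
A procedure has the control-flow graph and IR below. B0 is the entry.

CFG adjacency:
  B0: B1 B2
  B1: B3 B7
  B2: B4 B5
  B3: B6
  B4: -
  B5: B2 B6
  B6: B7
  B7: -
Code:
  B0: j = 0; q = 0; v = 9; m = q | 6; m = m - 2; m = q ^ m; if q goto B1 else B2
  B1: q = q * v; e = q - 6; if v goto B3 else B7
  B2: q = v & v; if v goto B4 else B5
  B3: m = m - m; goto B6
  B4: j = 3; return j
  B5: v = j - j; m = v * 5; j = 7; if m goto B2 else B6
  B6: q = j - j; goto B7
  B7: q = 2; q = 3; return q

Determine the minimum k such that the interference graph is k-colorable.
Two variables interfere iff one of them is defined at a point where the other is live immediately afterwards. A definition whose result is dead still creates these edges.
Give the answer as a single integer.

Answer: 4

Working:
Block summaries:
  B0: def={j,m,q,v} ue=∅
  B1: def={e,q} ue={q,v}
  B2: def={q} ue={v}
  B3: def={m} ue={m}
  B4: def={j} ue=∅
  B5: def={j,m,v} ue={j}
  B6: def={q} ue={j}
  B7: def={q} ue=∅

Live sets:
  B0: in=∅ out={j,m,q,v}
  B1: in={j,m,q,v} out={j,m}
  B2: in={j,v} out={j}
  B3: in={j,m} out={j}
  B4: in=∅ out=∅
  B5: in={j} out={j,v}
  B6: in={j} out=∅
  B7: in=∅ out=∅

Interfere edges:
  e↔{j,m,v}
  j↔{e,m,q,v}
  m↔{e,j,q,v}
  q↔{j,m,v}
  v↔{e,j,m,q}

Colouring:
  lower bound: {e,j,m,v} mutually conflict ⇒ χ ≥ 4
  assign e→c3 j→c0 m→c1 q→c3 v→c2 — no edge inside a register ⇒ χ ≤ 4
  χ = 4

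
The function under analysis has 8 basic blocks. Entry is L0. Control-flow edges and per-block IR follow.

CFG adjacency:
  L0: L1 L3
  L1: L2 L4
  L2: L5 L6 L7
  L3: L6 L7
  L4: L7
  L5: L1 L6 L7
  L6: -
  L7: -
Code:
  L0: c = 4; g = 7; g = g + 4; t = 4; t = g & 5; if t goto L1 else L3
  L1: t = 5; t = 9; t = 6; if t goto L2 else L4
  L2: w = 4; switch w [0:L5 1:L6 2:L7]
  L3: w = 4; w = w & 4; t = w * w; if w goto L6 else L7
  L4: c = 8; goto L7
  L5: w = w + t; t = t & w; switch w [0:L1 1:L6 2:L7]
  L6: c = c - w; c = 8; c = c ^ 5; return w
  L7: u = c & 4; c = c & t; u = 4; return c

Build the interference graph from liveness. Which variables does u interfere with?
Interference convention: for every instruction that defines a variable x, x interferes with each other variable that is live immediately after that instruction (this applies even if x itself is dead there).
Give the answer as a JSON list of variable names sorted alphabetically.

Answer: ["c", "t"]

Derivation:
Per-block:
  L0: {c,g,t} / ∅
  L1: {t} / ∅
  L2: {w} / ∅
  L3: {t,w} / ∅
  L4: {c} / ∅
  L5: {t,w} / {t,w}
  L6: {c} / {c,w}
  L7: {c,u} / {c,t}

Liveness:
  live L0: ∅→{c}
  live L1: {c}→{c,t}
  live L2: {c,t}→{c,t,w}
  live L3: {c}→{c,t,w}
  live L4: {t}→{c,t}
  live L5: {c,t,w}→{c,t,w}
  live L6: {c,w}→∅
  live L7: {c,t}→∅

Interfere edges:
  c — {g,t,u,w}
  g — {c,t}
  t — {c,g,u,w}
  u — {c,t}
  w — {c,t}

N(u) = ["c", "t"]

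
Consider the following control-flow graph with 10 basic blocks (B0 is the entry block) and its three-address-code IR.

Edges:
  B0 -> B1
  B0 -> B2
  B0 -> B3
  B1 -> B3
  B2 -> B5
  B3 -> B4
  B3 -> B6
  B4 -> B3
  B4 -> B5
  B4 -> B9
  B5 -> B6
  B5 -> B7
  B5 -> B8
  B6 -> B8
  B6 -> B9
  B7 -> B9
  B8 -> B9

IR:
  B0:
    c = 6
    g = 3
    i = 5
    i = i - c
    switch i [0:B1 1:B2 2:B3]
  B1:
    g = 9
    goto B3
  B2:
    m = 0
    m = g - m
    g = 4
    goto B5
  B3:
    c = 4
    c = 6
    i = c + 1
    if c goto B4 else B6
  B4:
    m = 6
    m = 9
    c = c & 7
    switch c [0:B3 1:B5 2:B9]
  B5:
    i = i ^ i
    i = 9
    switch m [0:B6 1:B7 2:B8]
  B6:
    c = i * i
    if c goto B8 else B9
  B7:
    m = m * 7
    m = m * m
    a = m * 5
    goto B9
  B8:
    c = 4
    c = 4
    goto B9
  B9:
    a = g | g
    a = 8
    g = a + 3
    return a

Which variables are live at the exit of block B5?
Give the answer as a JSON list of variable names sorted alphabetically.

Answer: ["g", "i", "m"]

Derivation:
Block summaries:
  B0 def {c,g,i} use ∅
  B1 def {g} use ∅
  B2 def {g,m} use {g}
  B3 def {c,i} use ∅
  B4 def {c,m} use {c}
  B5 def {i} use {i,m}
  B6 def {c} use {i}
  B7 def {a,m} use {m}
  B8 def {c} use ∅
  B9 def {a,g} use {g}

Backward fixpoint:
  B0: in=∅ out={g,i}
  B1: in=∅ out={g}
  B2: in={g,i} out={g,i,m}
  B3: in={g} out={c,g,i}
  B4: in={c,g,i} out={g,i,m}
  B5: in={g,i,m} out={g,i,m}
  B6: in={g,i} out={g}
  B7: in={g,m} out={g}
  B8: in={g} out={g}
  B9: in={g} out=∅

live-out(B5) = ["g", "i", "m"]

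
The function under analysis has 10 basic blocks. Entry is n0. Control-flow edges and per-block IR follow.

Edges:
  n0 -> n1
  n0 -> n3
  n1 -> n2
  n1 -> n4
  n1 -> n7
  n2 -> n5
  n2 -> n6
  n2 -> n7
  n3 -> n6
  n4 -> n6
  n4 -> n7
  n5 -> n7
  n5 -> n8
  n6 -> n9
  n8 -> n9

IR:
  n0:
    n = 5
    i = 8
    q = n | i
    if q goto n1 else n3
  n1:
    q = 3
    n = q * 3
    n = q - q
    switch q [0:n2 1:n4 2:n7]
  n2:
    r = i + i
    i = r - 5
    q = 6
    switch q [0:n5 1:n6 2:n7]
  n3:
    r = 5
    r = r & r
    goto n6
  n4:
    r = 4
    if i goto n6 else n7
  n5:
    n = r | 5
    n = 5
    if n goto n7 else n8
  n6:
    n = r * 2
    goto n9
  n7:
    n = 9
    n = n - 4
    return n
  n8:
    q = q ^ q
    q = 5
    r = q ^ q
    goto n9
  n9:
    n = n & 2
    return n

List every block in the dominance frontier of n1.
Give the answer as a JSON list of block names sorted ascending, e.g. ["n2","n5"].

Answer: ["n6", "n9"]

Analysis:
idom tree: n1←n0 n2←n1 n3←n0 n4←n1 n5←n2 n6←n0 n7←n1 n8←n5 n9←n0
Dom at joins:
  n6: preds {n2,n3,n4}: {n0,n1,n2} ∩ {n0,n3} ∩ {n0,n1,n4} = {n0}; idom=n0
  n7: preds {n1,n2,n4,n5}: {n0,n1} ∩ {n0,n1,n2} ∩ {n0,n1,n4} ∩ {n0,n1,n2,n5} = {n0,n1}; idom=n1
  n9: preds {n6,n8}: {n0,n6} ∩ {n0,n1,n2,n5,n8} = {n0}; idom=n0

DF walk-up:
  join n6 pred n2: n2→n1 stop@n0
  join n6 pred n3: n3 stop@n0
  join n6 pred n4: n4→n1 stop@n0
  join n7 pred n1: · stop@n1
  join n7 pred n2: n2 stop@n1
  join n7 pred n4: n4 stop@n1
  join n7 pred n5: n5→n2 stop@n1
  join n9 pred n6: n6 stop@n0
  join n9 pred n8: n8→n5→n2→n1 stop@n0
  n0: DF=∅
  n1: DF={n6,n9}
  n2: DF={n6,n7,n9}
  n3: DF={n6}
  n4: DF={n6,n7}
  n5: DF={n7,n9}
  n6: DF={n9}
  n7: DF=∅
  n8: DF={n9}
  n9: DF=∅

DF(n1) = ["n6", "n9"]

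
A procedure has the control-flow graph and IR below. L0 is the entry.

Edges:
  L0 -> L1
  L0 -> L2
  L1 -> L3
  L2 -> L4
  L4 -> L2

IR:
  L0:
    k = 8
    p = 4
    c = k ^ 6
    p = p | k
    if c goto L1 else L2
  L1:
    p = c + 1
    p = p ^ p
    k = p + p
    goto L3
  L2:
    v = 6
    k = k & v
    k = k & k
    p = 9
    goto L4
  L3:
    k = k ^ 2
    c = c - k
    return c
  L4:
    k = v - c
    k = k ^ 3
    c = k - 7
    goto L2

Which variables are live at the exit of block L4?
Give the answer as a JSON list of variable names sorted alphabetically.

Block summaries:
  L0 def {c,k,p} use ∅
  L1 def {k,p} use {c}
  L2 def {k,p,v} use {k}
  L3 def {c,k} use {c,k}
  L4 def {c,k} use {c,v}

Liveness:
  L0: in=∅ out={c,k}
  L1: in={c} out={c,k}
  L2: in={c,k} out={c,v}
  L3: in={c,k} out=∅
  L4: in={c,v} out={c,k}

live-out(L4) = ["c", "k"]

Answer: ["c", "k"]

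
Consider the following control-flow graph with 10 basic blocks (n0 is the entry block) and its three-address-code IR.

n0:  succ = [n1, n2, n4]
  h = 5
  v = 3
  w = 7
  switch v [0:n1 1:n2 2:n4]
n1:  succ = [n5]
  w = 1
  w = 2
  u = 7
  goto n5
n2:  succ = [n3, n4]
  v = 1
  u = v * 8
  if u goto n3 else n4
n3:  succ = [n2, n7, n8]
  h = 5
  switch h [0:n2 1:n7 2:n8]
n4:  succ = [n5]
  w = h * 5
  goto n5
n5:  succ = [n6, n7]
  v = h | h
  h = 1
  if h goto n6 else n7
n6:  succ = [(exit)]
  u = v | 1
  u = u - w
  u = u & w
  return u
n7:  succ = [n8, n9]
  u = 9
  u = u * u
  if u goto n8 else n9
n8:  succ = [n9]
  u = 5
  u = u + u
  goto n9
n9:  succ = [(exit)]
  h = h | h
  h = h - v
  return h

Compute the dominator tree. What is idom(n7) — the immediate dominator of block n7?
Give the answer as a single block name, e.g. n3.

Answer: n0

Analysis:
idom tree: n1←n0 n2←n0 n3←n2 n4←n0 n5←n0 n6←n5 n7←n0 n8←n0 n9←n0
Join-block Dom:
  n2: preds {n0,n3}: {n0} ∩ {n0,n2,n3} = {n0}; idom=n0
  n4: preds {n0,n2}: {n0} ∩ {n0,n2} = {n0}; idom=n0
  n5: preds {n1,n4}: {n0,n1} ∩ {n0,n4} = {n0}; idom=n0
  n7: preds {n3,n5}: {n0,n2,n3} ∩ {n0,n5} = {n0}; idom=n0
  n8: preds {n3,n7}: {n0,n2,n3} ∩ {n0,n7} = {n0}; idom=n0
  n9: preds {n7,n8}: {n0,n7} ∩ {n0,n8} = {n0}; idom=n0

idom(n7) = n0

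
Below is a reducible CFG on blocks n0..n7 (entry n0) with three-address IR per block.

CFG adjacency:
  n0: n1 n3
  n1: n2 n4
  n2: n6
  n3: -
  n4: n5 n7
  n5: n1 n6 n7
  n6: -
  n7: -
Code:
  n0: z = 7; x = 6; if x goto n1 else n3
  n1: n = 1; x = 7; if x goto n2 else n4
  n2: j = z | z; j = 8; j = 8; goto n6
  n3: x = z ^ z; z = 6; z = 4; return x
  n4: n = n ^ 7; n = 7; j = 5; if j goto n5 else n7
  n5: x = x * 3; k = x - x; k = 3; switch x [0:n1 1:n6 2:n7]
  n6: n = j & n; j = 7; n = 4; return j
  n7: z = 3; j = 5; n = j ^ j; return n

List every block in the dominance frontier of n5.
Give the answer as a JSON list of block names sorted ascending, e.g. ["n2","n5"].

Answer: ["n1", "n6", "n7"]

Derivation:
idom tree: n1←n0 n2←n1 n3←n0 n4←n1 n5←n4 n6←n1 n7←n4
Dom at joins:
  n1: preds {n0,n5}: {n0} ∩ {n0,n1,n4,n5} = {n0}; idom=n0
  n6: preds {n2,n5}: {n0,n1,n2} ∩ {n0,n1,n4,n5} = {n0,n1}; idom=n1
  n7: preds {n4,n5}: {n0,n1,n4} ∩ {n0,n1,n4,n5} = {n0,n1,n4}; idom=n4

Frontier:
  join n1 pred n0: · stop@n0
  join n1 pred n5: n5→n4→n1 stop@n0
  join n6 pred n2: n2 stop@n1
  join n6 pred n5: n5→n4 stop@n1
  join n7 pred n4: · stop@n4
  join n7 pred n5: n5 stop@n4
  n0: DF=∅
  n1: DF={n1}
  n2: DF={n6}
  n3: DF=∅
  n4: DF={n1,n6}
  n5: DF={n1,n6,n7}
  n6: DF=∅
  n7: DF=∅

DF(n5) = ["n1", "n6", "n7"]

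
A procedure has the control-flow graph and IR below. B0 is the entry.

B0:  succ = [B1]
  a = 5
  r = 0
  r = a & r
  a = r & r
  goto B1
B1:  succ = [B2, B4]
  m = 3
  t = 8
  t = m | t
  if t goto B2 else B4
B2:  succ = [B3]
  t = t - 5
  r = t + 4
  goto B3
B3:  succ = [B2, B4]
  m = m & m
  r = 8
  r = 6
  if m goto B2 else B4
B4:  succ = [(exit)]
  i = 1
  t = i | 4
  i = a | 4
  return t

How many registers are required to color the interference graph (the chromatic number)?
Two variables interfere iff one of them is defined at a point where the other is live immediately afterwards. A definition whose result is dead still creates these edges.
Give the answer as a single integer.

Answer: 4

Working:
Per-block:
  B0: {a,r} / ∅
  B1: {m,t} / ∅
  B2: {r,t} / {t}
  B3: {m,r} / {m}
  B4: {i,t} / {a}

Liveness:
  live B0: ∅→{a}
  live B1: {a}→{a,m,t}
  live B2: {a,m,t}→{a,m,t}
  live B3: {a,m,t}→{a,m,t}
  live B4: {a}→∅

Interference:
  a↔{i,m,r,t}
  i↔{a,t}
  m↔{a,r,t}
  r↔{a,m,t}
  t↔{a,i,m,r}

Colouring:
  clique {a,m,r,t} ⇒ need ≥ 4
  assign a→R0 i→R2 m→R2 r→R3 t→R1 — no edge inside a register ⇒ χ ≤ 4
  χ = 4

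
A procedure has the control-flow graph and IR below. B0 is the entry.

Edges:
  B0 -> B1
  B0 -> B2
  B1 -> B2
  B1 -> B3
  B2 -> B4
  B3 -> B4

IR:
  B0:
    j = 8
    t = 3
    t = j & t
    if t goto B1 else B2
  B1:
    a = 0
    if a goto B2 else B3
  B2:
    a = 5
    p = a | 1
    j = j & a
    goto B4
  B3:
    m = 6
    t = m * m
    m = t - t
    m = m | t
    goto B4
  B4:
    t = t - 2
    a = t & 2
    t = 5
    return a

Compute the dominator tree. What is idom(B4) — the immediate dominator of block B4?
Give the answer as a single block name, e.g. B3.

idom tree: B1←B0 B2←B0 B3←B1 B4←B0
Join-block Dom:
  B2: preds {B0,B1}: {B0} ∩ {B0,B1} = {B0}; idom=B0
  B4: preds {B2,B3}: {B0,B2} ∩ {B0,B1,B3} = {B0}; idom=B0

idom(B4) = B0

Answer: B0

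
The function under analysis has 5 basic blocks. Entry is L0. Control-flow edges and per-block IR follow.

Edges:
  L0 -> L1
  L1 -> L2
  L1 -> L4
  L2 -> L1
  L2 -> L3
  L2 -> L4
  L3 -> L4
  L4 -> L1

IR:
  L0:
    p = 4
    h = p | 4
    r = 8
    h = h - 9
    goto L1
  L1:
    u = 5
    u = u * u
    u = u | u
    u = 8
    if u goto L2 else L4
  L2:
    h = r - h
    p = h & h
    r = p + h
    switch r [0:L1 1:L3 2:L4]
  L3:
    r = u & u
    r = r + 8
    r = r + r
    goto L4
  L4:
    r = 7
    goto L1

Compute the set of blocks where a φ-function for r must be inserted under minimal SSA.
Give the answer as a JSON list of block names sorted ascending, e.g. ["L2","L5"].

Answer: ["L1", "L4"]

Analysis:
idom tree: L1←L0 L2←L1 L3←L2 L4←L1
Dom at joins:
  L1: preds {L0,L2,L4}: {L0} ∩ {L0,L1,L2} ∩ {L0,L1,L4} = {L0}; idom=L0
  L4: preds {L1,L2,L3}: {L0,L1} ∩ {L0,L1,L2} ∩ {L0,L1,L2,L3} = {L0,L1}; idom=L1

DF walk-up:
  L1←L0: walk · to L0
  L1←L2: walk L2→L1 to L0
  L1←L4: walk L4→L1 to L0
  L4←L1: walk · to L1
  L4←L2: walk L2 to L1
  L4←L3: walk L3→L2 to L1
  L0 → ∅
  L1 → {L1}
  L2 → {L1,L4}
  L3 → {L4}
  L4 → {L1}

φ for r: defs {L0,L2,L3,L4}
  DF⁺ = {L1,L4}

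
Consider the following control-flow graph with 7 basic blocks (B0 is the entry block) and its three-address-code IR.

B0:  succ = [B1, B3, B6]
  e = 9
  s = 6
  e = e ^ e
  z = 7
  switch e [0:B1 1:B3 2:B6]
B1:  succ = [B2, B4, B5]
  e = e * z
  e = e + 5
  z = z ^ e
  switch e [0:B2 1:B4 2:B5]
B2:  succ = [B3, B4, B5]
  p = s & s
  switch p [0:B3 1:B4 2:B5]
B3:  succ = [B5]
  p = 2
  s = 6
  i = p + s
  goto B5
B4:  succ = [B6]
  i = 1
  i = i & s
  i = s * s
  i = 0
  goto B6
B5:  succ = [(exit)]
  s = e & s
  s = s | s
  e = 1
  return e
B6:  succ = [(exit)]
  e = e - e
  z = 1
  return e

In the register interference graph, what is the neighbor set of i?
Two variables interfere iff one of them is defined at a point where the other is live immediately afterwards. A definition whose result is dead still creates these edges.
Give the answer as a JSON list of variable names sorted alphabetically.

Answer: ["e", "s"]

Working:
def/use:
  B0: def={e,s,z} ue=∅
  B1: def={e,z} ue={e,z}
  B2: def={p} ue={s}
  B3: def={i,p,s} ue=∅
  B4: def={i} ue={s}
  B5: def={e,s} ue={e,s}
  B6: def={e,z} ue={e}

Backward fixpoint:
  live B0: ∅→{e,s,z}
  live B1: {e,s,z}→{e,s}
  live B2: {e,s}→{e,s}
  live B3: {e}→{e,s}
  live B4: {e,s}→{e}
  live B5: {e,s}→∅
  live B6: {e}→∅

Interfere edges:
  e↔{i,p,s,z}
  i↔{e,s}
  p↔{e,s}
  s↔{e,i,p,z}
  z↔{e,s}

N(i) = ["e", "s"]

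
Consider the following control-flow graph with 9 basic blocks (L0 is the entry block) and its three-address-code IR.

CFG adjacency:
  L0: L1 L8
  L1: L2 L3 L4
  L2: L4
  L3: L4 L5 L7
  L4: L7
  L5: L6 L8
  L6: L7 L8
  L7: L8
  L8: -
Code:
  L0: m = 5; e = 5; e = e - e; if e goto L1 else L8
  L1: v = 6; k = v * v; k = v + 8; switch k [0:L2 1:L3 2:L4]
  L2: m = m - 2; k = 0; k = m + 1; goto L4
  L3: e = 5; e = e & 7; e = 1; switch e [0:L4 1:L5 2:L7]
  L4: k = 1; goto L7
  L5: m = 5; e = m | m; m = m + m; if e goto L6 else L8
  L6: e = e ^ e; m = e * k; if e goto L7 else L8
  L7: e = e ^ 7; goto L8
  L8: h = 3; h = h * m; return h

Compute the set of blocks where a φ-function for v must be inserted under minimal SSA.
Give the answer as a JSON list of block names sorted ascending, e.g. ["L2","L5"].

Answer: ["L8"]

Derivation:
idom tree: L1←L0 L2←L1 L3←L1 L4←L1 L5←L3 L6←L5 L7←L1 L8←L0
Dom at joins:
  L4: preds {L1,L2,L3}: {L0,L1} ∩ {L0,L1,L2} ∩ {L0,L1,L3} = {L0,L1}; idom=L1
  L7: preds {L3,L4,L6}: {L0,L1,L3} ∩ {L0,L1,L4} ∩ {L0,L1,L3,L5,L6} = {L0,L1}; idom=L1
  L8: preds {L0,L5,L6,L7}: {L0} ∩ {L0,L1,L3,L5} ∩ {L0,L1,L3,L5,L6} ∩ {L0,L1,L7} = {L0}; idom=L0

Frontier:
  L4←L1: walk · to L1
  L4←L2: walk L2 to L1
  L4←L3: walk L3 to L1
  L7←L3: walk L3 to L1
  L7←L4: walk L4 to L1
  L7←L6: walk L6→L5→L3 to L1
  L8←L0: walk · to L0
  L8←L5: walk L5→L3→L1 to L0
  L8←L6: walk L6→L5→L3→L1 to L0
  L8←L7: walk L7→L1 to L0
  L0: DF=∅
  L1: DF={L8}
  L2: DF={L4}
  L3: DF={L4,L7,L8}
  L4: DF={L7}
  L5: DF={L7,L8}
  L6: DF={L7,L8}
  L7: DF={L8}
  L8: DF=∅

φ for v: defs {L1}
  DF⁺ = {L8}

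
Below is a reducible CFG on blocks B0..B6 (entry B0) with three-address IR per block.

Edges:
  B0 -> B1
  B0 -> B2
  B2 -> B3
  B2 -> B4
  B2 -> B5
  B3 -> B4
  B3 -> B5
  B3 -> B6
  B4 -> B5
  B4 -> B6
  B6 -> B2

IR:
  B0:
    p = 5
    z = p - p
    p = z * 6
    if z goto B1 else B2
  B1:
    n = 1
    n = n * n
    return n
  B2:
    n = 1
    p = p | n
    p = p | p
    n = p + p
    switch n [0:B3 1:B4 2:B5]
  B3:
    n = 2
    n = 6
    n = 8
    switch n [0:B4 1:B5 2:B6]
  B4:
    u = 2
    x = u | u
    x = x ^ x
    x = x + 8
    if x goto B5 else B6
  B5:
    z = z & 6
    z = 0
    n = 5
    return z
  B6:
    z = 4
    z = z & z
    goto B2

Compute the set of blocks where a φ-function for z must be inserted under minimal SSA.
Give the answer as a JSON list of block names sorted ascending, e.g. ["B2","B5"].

idom tree: B1←B0 B2←B0 B3←B2 B4←B2 B5←B2 B6←B2
Dom∩ at merges:
  B2: preds {B0,B6}: {B0} ∩ {B0,B2,B6} = {B0}; idom=B0
  B4: preds {B2,B3}: {B0,B2} ∩ {B0,B2,B3} = {B0,B2}; idom=B2
  B5: preds {B2,B3,B4}: {B0,B2} ∩ {B0,B2,B3} ∩ {B0,B2,B4} = {B0,B2}; idom=B2
  B6: preds {B3,B4}: {B0,B2,B3} ∩ {B0,B2,B4} = {B0,B2}; idom=B2

DF derivation:
  B2←B0: walk · to B0
  B2←B6: walk B6→B2 to B0
  B4←B2: walk · to B2
  B4←B3: walk B3 to B2
  B5←B2: walk · to B2
  B5←B3: walk B3 to B2
  B5←B4: walk B4 to B2
  B6←B3: walk B3 to B2
  B6←B4: walk B4 to B2
  B0 → ∅
  B1 → ∅
  B2 → {B2}
  B3 → {B4,B5,B6}
  B4 → {B5,B6}
  B5 → ∅
  B6 → {B2}

φ for z: defs {B0,B5,B6}
  DF⁺ = {B2}

Answer: ["B2"]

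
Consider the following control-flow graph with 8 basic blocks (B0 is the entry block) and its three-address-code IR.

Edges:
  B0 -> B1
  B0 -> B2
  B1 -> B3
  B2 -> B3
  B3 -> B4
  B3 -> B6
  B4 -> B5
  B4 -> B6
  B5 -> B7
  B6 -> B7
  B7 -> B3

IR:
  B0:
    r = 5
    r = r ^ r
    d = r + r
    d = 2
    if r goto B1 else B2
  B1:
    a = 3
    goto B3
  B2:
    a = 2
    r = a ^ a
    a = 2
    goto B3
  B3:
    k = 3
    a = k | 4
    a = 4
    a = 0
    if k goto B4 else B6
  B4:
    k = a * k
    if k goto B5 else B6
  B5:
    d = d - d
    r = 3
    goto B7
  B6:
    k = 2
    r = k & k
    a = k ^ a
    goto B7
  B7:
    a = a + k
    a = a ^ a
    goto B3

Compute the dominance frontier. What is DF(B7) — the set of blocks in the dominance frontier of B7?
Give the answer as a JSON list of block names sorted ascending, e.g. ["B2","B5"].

Answer: ["B3"]

Derivation:
idom tree: B1←B0 B2←B0 B3←B0 B4←B3 B5←B4 B6←B3 B7←B3
Join-block Dom:
  B3: preds {B1,B2,B7}: {B0,B1} ∩ {B0,B2} ∩ {B0,B3,B7} = {B0}; idom=B0
  B6: preds {B3,B4}: {B0,B3} ∩ {B0,B3,B4} = {B0,B3}; idom=B3
  B7: preds {B5,B6}: {B0,B3,B4,B5} ∩ {B0,B3,B6} = {B0,B3}; idom=B3

DF derivation:
  join B3 pred B1: B1 stop@B0
  join B3 pred B2: B2 stop@B0
  join B3 pred B7: B7→B3 stop@B0
  join B6 pred B3: · stop@B3
  join B6 pred B4: B4 stop@B3
  join B7 pred B5: B5→B4 stop@B3
  join B7 pred B6: B6 stop@B3
  B0 → ∅
  B1 → {B3}
  B2 → {B3}
  B3 → {B3}
  B4 → {B6,B7}
  B5 → {B7}
  B6 → {B7}
  B7 → {B3}

DF(B7) = ["B3"]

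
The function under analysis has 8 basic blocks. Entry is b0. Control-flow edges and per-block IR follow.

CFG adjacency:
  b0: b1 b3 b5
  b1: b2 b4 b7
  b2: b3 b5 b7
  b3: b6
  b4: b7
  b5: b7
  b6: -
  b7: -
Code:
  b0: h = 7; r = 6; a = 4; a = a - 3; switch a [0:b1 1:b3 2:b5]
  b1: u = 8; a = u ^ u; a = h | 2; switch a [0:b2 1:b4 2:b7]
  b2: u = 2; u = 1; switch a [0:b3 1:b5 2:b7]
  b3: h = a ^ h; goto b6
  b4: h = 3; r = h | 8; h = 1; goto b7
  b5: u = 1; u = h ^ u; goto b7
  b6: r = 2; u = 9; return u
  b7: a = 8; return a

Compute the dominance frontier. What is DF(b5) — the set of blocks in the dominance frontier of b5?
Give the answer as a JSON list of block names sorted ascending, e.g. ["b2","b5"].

Answer: ["b7"]

Analysis:
idom tree: b1←b0 b2←b1 b3←b0 b4←b1 b5←b0 b6←b3 b7←b0
Dom at joins:
  b3: preds {b0,b2}: {b0} ∩ {b0,b1,b2} = {b0}; idom=b0
  b5: preds {b0,b2}: {b0} ∩ {b0,b1,b2} = {b0}; idom=b0
  b7: preds {b1,b2,b4,b5}: {b0,b1} ∩ {b0,b1,b2} ∩ {b0,b1,b4} ∩ {b0,b5} = {b0}; idom=b0

Frontier:
  join b3 pred b0: · stop@b0
  join b3 pred b2: b2→b1 stop@b0
  join b5 pred b0: · stop@b0
  join b5 pred b2: b2→b1 stop@b0
  join b7 pred b1: b1 stop@b0
  join b7 pred b2: b2→b1 stop@b0
  join b7 pred b4: b4→b1 stop@b0
  join b7 pred b5: b5 stop@b0
  DF(b0)=∅
  DF(b1)={b3,b5,b7}
  DF(b2)={b3,b5,b7}
  DF(b3)=∅
  DF(b4)={b7}
  DF(b5)={b7}
  DF(b6)=∅
  DF(b7)=∅

DF(b5) = ["b7"]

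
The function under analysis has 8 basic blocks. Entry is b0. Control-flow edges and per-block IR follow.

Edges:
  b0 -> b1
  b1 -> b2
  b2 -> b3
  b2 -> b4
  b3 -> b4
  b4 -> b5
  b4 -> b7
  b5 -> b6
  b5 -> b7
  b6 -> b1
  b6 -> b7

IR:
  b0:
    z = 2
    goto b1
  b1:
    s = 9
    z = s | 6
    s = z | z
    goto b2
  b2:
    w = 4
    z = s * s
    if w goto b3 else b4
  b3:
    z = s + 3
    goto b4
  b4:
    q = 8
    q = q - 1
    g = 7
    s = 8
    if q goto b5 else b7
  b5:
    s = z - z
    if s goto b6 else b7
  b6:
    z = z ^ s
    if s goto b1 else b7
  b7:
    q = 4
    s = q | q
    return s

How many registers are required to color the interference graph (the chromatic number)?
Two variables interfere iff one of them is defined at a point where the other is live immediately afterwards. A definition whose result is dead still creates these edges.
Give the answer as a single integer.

Per-block:
  b0: def={z} ue=∅
  b1: def={s,z} ue=∅
  b2: def={w,z} ue={s}
  b3: def={z} ue={s}
  b4: def={g,q,s} ue=∅
  b5: def={s} ue={z}
  b6: def={z} ue={s,z}
  b7: def={q,s} ue=∅

Live sets:
  live b0: ∅→∅
  live b1: ∅→{s}
  live b2: {s}→{s,z}
  live b3: {s}→{z}
  live b4: {z}→{z}
  live b5: {z}→{s,z}
  live b6: {s,z}→∅
  live b7: ∅→∅

Interfere edges:
  g↔{q,z}
  q↔{g,s,z}
  s↔{q,w,z}
  w↔{s,z}
  z↔{g,q,s,w}

Colouring:
  clique {g,q,z} ⇒ need ≥ 3
  assign g→R2 q→R1 s→R2 w→R1 z→R0 — no edge inside a register ⇒ χ ≤ 3
  χ = 3

Answer: 3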